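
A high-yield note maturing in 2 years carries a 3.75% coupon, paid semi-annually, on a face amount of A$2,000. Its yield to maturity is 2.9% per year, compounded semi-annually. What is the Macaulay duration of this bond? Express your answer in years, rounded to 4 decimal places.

Periodic yield y = 0.0145. Discount each cash flow and weight by its period:
  t   CF        PV=CF/(1+0.0145)^t    t·PV
  1        37.50        36.9640        36.9640
  2        37.50        36.4357        72.8714
  3        37.50        35.9149       107.7448
  4     2,037.50     1,923.4877     7,693.9508
  Σ                  2,032.8024     7,911.5310
Price P = Σ PV = 2,032.8024.
Macaulay duration = Σ(t·PV) / P = 7,911.5310 / 2,032.8024 = 3.89193 half-year periods.
In years: 3.89193 / 2 = 1.94597 years.

1.9460 years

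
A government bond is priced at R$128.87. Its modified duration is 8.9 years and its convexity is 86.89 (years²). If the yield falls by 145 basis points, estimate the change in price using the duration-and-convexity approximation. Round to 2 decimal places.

+R$17.81

Duration effect: -D_mod·Δy = -8.9 × (-0.0145) = +0.129050
Convexity effect: ½·C·(Δy)² = 0.5 × 86.89 × (-0.0145)² = +0.00913431125
ΔP/P ≈ +0.129050 + 0.00913431125 = +0.13818431125
ΔP ≈ 128.87 × (+0.13818431125) = +17.8078121907875.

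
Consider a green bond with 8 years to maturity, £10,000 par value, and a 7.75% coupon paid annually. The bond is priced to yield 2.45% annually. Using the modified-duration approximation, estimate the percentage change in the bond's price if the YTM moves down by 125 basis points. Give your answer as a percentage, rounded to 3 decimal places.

+7.976%

Periodic yield y = 0.0245. Modified duration first:
  t   CF        PV=CF/(1+0.0245)^t    t·PV
  1       775.00       756.4666       756.4666
  2       775.00       738.3763     1,476.7527
  3       775.00       720.7187     2,162.1562
  4       775.00       703.4834     2,813.9336
  5       775.00       686.6602     3,433.3011
  6       775.00       670.2394     4,021.4361
  7       775.00       654.2112     4,579.4783
  8    10,775.00     8,878.1316    71,025.0526
  Σ                 13,808.2874    90,268.5772
P = 13,808.2874; D_Mac = 6.53728 yrs; D_mod = 6.53728/(1+0.0245) = 6.38094 yrs.
ΔP/P ≈ -D_mod · Δy = -6.38094 × (-0.0125) = +0.079762 = +7.9762%.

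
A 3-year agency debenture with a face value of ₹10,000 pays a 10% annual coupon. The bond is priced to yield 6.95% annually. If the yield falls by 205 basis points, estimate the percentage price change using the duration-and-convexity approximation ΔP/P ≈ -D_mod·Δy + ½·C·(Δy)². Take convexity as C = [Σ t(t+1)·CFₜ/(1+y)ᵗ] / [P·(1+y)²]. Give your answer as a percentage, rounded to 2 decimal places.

With y = 0.0695:
  t   CF        PV=CF/(1+0.0695)^t    t·PV        t(t+1)·PV
  1     1,000.00       935.0164       935.0164       1,870.0327
  2     1,000.00       874.2556     1,748.5112       5,245.5336
  3    11,000.00     8,991.8762    26,975.6286     107,902.5143
  Σ                 10,801.1482    29,659.1561     115,018.0806
P = 10,801.1482; D_Mac = 2.74593 yrs; D_mod = 2.56749 yrs; C = 9.30968.
Duration effect: -2.56749 × (-0.0205) = +0.052633
Convexity effect: 0.5 × 9.30968 × (-0.0205)² = +0.0019562
ΔP/P ≈ +0.052633 + 0.0019562 = +0.054590 = +5.4590%.

+5.46%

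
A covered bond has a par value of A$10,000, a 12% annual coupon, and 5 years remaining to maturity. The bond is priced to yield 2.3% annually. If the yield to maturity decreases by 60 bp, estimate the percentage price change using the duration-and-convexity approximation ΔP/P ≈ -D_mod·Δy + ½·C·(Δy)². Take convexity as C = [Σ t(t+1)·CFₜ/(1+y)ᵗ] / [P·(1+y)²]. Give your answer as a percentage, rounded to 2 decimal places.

+2.51%

With y = 0.023:
  t   CF        PV=CF/(1+0.023)^t    t·PV        t(t+1)·PV
  1     1,200.00     1,173.0205     1,173.0205       2,346.0411
  2     1,200.00     1,146.6476     2,293.2953       6,879.8858
  3     1,200.00     1,120.8677     3,362.6030      13,450.4121
  4     1,200.00     1,095.6673     4,382.6693      21,913.3465
  5    11,200.00     9,996.3132    49,981.5659     299,889.3955
  Σ                 14,532.5163    61,193.1541     344,479.0810
P = 14,532.5163; D_Mac = 4.21077 yrs; D_mod = 4.11610 yrs; C = 22.65013.
Duration effect: -4.11610 × (-0.006) = +0.024697
Convexity effect: 0.5 × 22.65013 × (-0.006)² = +0.0004077
ΔP/P ≈ +0.024697 + 0.0004077 = +0.025104 = +2.5104%.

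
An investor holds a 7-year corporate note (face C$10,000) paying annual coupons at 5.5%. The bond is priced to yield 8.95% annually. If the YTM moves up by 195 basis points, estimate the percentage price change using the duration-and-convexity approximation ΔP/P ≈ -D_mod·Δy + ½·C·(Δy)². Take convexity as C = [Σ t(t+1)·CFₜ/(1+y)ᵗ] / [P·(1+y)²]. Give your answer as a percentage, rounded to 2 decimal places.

-9.81%

With y = 0.0895:
  t   CF        PV=CF/(1+0.0895)^t    t·PV        t(t+1)·PV
  1       550.00       504.8187       504.8187       1,009.6374
  2       550.00       463.3490       926.6980       2,780.0939
  3       550.00       425.2859     1,275.8577       5,103.4308
  4       550.00       390.3496     1,561.3984       7,806.9922
  5       550.00       358.2833     1,791.4163      10,748.4978
  6       550.00       328.8511     1,973.1065      13,811.7457
  7    10,550.00     5,789.7767    40,528.4372     324,227.4977
  Σ                  8,260.7143    48,561.7329     365,487.8956
P = 8,260.7143; D_Mac = 5.87864 yrs; D_mod = 5.39572 yrs; C = 37.27356.
Duration effect: -5.39572 × (+0.0195) = -0.105217
Convexity effect: 0.5 × 37.27356 × (0.0195)² = +0.0070866
ΔP/P ≈ -0.105217 + 0.0070866 = -0.098130 = -9.8130%.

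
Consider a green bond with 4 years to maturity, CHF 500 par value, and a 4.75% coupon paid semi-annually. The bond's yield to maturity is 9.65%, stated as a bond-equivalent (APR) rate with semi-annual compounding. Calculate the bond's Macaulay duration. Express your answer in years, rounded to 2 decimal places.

3.66 years

Periodic yield y = 0.04825. Discount each cash flow and weight by its period:
  t   CF        PV=CF/(1+0.04825)^t    t·PV
  1       11.875        11.3284        11.3284
  2       11.875        10.8070        21.6139
  3       11.875        10.3095        30.9286
  4       11.875         9.8350        39.3400
  5       11.875         9.3823        46.9115
  6       11.875         8.9504        53.7026
  7       11.875         8.5385        59.7692
  8      511.875       351.1114     2,808.8913
  Σ                    420.2625     3,072.4856
Price P = Σ PV = 420.2625.
Macaulay duration = Σ(t·PV) / P = 3,072.4856 / 420.2625 = 7.31087 half-year periods.
In years: 7.31087 / 2 = 3.65544 years.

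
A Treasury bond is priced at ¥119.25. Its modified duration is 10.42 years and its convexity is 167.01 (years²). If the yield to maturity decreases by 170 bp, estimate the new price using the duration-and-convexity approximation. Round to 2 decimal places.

Duration effect: -D_mod·Δy = -10.42 × (-0.017) = +0.177140
Convexity effect: ½·C·(Δy)² = 0.5 × 167.01 × (-0.017)² = +0.024132945
ΔP/P ≈ +0.177140 + 0.024132945 = +0.201272945
New price ≈ 119.25 × (1 + 0.201272945) = 143.25179869125.

¥143.25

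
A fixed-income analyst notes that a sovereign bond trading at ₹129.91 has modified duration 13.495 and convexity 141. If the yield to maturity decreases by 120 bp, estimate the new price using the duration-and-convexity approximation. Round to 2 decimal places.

Duration effect: -D_mod·Δy = -13.495 × (-0.012) = +0.161940
Convexity effect: ½·C·(Δy)² = 0.5 × 141 × (-0.012)² = +0.0101520
ΔP/P ≈ +0.161940 + 0.0101520 = +0.172092
New price ≈ 129.91 × (1 + 0.172092) = 152.26647172.

₹152.27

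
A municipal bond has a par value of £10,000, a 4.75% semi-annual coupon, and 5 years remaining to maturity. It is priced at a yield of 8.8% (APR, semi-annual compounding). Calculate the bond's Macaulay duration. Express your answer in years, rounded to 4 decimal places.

4.4537 years

Periodic yield y = 0.044. Discount each cash flow and weight by its period:
  t   CF        PV=CF/(1+0.044)^t    t·PV
  1       237.50       227.4904       227.4904
  2       237.50       217.9027       435.8054
  3       237.50       208.7191       626.1572
  4       237.50       199.9225       799.6899
  5       237.50       191.4966       957.4831
  6       237.50       183.4259     1,100.5553
  7       237.50       175.6953     1,229.8670
  8       237.50       168.2905     1,346.3241
  9       237.50       161.1978     1,450.7803
  10   10,237.50     6,655.6263    66,556.2628
  Σ                  8,389.7671    74,730.4155
Price P = Σ PV = 8,389.7671.
Macaulay duration = Σ(t·PV) / P = 74,730.4155 / 8,389.7671 = 8.90733 half-year periods.
In years: 8.90733 / 2 = 4.45366 years.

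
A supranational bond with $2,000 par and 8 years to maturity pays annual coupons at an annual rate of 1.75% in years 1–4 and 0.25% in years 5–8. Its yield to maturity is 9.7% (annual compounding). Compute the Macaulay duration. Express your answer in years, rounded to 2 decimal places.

Periodic yield y = 0.097. Discount each cash flow and weight by its year:
  t   CF        PV=CF/(1+0.097)^t    t·PV
  1        35.00        31.9052        31.9052
  2        35.00        29.0840        58.1681
  3        35.00        26.5123        79.5370
  4        35.00        24.1680        96.6722
  5         5.00         3.1473        15.7365
  6         5.00         2.8690        17.2140
  7         5.00         2.6153        18.3072
  8     2,005.00       956.0076     7,648.0610
  Σ                  1,076.3089     7,965.6011
Price P = Σ PV = 1,076.3089.
Macaulay duration = Σ(t·PV) / P = 7,965.6011 / 1,076.3089 = 7.40085 years.

7.40 years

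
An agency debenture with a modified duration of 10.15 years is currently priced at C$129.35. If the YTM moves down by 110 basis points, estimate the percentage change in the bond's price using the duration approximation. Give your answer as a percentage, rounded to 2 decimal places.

Duration approximation: ΔP/P ≈ -D_mod · Δy = -10.15 × (-0.011) = +0.111650.
As a percentage: +11.1650%.

+11.17%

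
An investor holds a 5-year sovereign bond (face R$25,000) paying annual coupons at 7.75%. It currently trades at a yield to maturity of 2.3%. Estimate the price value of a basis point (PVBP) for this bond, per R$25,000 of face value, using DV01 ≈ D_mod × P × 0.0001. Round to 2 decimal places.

Periodic yield y = 0.023.
  t   CF        PV=CF/(1+0.023)^t    t·PV
  1     1,937.50     1,893.9394     1,893.9394
  2     1,937.50     1,851.3582     3,702.7163
  3     1,937.50     1,809.7343     5,429.2028
  4     1,937.50     1,769.0462     7,076.1848
  5    26,937.50    24,042.4720   120,212.3600
  Σ                 31,366.5500   138,314.4033
P = 31,366.5500; D_Mac = 4.40961 yrs; D_mod = 4.31047 yrs.
DV01 ≈ 4.31047 × 31,366.5500 × 0.0001 = 13.520470.

R$13.52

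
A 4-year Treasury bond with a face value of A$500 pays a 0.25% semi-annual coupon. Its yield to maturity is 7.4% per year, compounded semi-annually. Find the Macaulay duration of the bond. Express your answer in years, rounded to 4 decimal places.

Periodic yield y = 0.037. Discount each cash flow and weight by its period:
  t   CF        PV=CF/(1+0.037)^t    t·PV
  1        0.625         0.6027         0.6027
  2        0.625         0.5812         1.1624
  3        0.625         0.5605         1.6814
  4        0.625         0.5405         2.1618
  5        0.625         0.5212         2.6059
  6        0.625         0.5026         3.0155
  7        0.625         0.4847         3.3926
  8      500.625       374.3540     2,994.8320
  Σ                    378.1472     3,009.4543
Price P = Σ PV = 378.1472.
Macaulay duration = Σ(t·PV) / P = 3,009.4543 / 378.1472 = 7.95842 half-year periods.
In years: 7.95842 / 2 = 3.97921 years.

3.9792 years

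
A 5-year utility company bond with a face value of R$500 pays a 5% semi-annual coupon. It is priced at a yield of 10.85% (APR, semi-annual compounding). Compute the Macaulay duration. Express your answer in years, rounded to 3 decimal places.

Periodic yield y = 0.05425. Discount each cash flow and weight by its period:
  t   CF        PV=CF/(1+0.05425)^t    t·PV
  1        12.50        11.8568        11.8568
  2        12.50        11.2466        22.4933
  3        12.50        10.6679        32.0037
  4        12.50        10.1190        40.4758
  5        12.50         9.5982        47.9912
  6        12.50         9.1043        54.6260
  7        12.50         8.6358        60.4509
  8        12.50         8.1915        65.5317
  9        12.50         7.7699        69.9294
  10      512.50       302.1745     3,021.7447
  Σ                    389.3646     3,427.1036
Price P = Σ PV = 389.3646.
Macaulay duration = Σ(t·PV) / P = 3,427.1036 / 389.3646 = 8.80179 half-year periods.
In years: 8.80179 / 2 = 4.40089 years.

4.401 years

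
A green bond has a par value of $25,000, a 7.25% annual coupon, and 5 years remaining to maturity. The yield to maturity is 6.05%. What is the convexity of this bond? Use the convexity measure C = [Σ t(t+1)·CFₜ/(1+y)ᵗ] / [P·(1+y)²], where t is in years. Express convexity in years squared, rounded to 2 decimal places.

22.33

With y = 0.0605:
  t   CF        PV=CF/(1+0.0605)^t    t·PV        t(t+1)·PV
  1     1,812.50     1,709.0995     1,709.0995       3,418.1990
  2     1,812.50     1,611.5978     3,223.1956       9,669.5869
  3     1,812.50     1,519.6585     4,558.9754      18,235.9017
  4     1,812.50     1,432.9641     5,731.8566      28,659.2829
  5    26,812.50    19,988.6722    99,943.3608     599,660.1651
  Σ                 26,261.9921   115,166.4880     659,643.1355
P = 26,261.9921.
Convexity = Σ t(t+1)·PV / [P·(1+y)²] = 659,643.1355 / (26,261.9921 × 1.124660) = 22.33367.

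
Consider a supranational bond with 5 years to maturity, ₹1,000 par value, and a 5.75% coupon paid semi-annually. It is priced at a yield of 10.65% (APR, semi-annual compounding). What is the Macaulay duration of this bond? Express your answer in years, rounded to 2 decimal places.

Periodic yield y = 0.05325. Discount each cash flow and weight by its period:
  t   CF        PV=CF/(1+0.05325)^t    t·PV
  1        28.75        27.2965        27.2965
  2        28.75        25.9164        51.8328
  3        28.75        24.6061        73.8184
  4        28.75        23.3621        93.4484
  5        28.75        22.1810       110.9048
  6        28.75        21.0595       126.3573
  7        28.75        19.9948       139.9638
  8        28.75        18.9839       151.8714
  9        28.75        18.0241       162.2173
  10    1,028.75       612.3436     6,123.4358
  Σ                    813.7681     7,061.1466
Price P = Σ PV = 813.7681.
Macaulay duration = Σ(t·PV) / P = 7,061.1466 / 813.7681 = 8.67710 half-year periods.
In years: 8.67710 / 2 = 4.33855 years.

4.34 years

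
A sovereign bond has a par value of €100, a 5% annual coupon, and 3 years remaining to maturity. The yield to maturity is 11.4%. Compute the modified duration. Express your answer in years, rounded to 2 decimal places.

Periodic yield y = 0.114. First find Macaulay duration:
  t   CF        PV=CF/(1+0.114)^t    t·PV
  1         5.00         4.4883         4.4883
  2         5.00         4.0290         8.0580
  3       105.00        75.9510       227.8531
  Σ                     84.4684       240.3995
P = 84.4684; Macaulay duration = 240.3995 / 84.4684 = 2.84603 years.
Modified duration = D_Mac / (1 + y) = 2.84603 / 1.114 = 2.55478 years.

2.55 years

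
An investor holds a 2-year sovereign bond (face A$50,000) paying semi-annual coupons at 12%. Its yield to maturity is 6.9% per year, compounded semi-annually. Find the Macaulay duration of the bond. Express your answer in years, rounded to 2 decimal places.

1.84 years

Periodic yield y = 0.0345. Discount each cash flow and weight by its period:
  t   CF        PV=CF/(1+0.0345)^t    t·PV
  1     3,000.00     2,899.9517     2,899.9517
  2     3,000.00     2,803.2399     5,606.4798
  3     3,000.00     2,709.7534     8,129.2602
  4    53,000.00    46,275.7951   185,103.1805
  Σ                 54,688.7401   201,738.8721
Price P = Σ PV = 54,688.7401.
Macaulay duration = Σ(t·PV) / P = 201,738.8721 / 54,688.7401 = 3.68886 half-year periods.
In years: 3.68886 / 2 = 1.84443 years.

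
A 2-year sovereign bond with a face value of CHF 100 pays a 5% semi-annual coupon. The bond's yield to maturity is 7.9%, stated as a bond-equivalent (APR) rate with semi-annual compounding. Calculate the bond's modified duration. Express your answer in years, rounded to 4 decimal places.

1.8526 years

Periodic yield y = 0.0395. First find Macaulay duration:
  t   CF        PV=CF/(1+0.0395)^t    t·PV
  1         2.50         2.4050         2.4050
  2         2.50         2.3136         4.6272
  3         2.50         2.2257         6.6771
  4       102.50        87.7861       351.1445
  Σ                     94.7304       364.8538
P = 94.7304; Macaulay duration = 364.8538 / 94.7304 = 3.85150 half-year periods = 1.92575 years.
Modified duration = D_Mac / (1 + y) = 1.92575 / 1.0395 = 1.85257 years.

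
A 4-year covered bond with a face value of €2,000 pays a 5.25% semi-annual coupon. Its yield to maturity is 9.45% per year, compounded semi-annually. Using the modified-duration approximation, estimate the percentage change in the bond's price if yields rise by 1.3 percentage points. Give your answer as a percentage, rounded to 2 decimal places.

-4.50%

Periodic yield y = 0.04725. Modified duration first:
  t   CF        PV=CF/(1+0.04725)^t    t·PV
  1        52.50        50.1313        50.1313
  2        52.50        47.8695        95.7389
  3        52.50        45.7097       137.1290
  4        52.50        43.6473       174.5894
  5        52.50        41.6781       208.3903
  6        52.50        39.7976       238.7857
  7        52.50        38.0020       266.0142
  8     2,052.50     1,418.6662    11,349.3294
  Σ                  1,725.5017    12,520.1082
P = 1,725.5017; D_Mac = 7.25592 half-year periods = 3.62796 yrs; D_mod = 3.62796/(1+0.04725) = 3.46427 yrs.
ΔP/P ≈ -D_mod · Δy = -3.46427 × (+0.013) = -0.045036 = -4.5036%.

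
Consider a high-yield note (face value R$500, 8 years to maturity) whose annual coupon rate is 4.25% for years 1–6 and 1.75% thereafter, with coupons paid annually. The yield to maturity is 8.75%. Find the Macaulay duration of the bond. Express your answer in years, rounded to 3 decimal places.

6.724 years

Periodic yield y = 0.0875. Discount each cash flow and weight by its year:
  t   CF        PV=CF/(1+0.0875)^t    t·PV
  1        21.25        19.5402        19.5402
  2        21.25        17.9680        35.9361
  3        21.25        16.5223        49.5670
  4        21.25        15.1929        60.7718
  5        21.25        13.9705        69.8526
  6        21.25        12.8465        77.0787
  7         8.75         4.8641        34.0488
  8       508.75       260.0580     2,080.4644
  Σ                    360.9627     2,427.2595
Price P = Σ PV = 360.9627.
Macaulay duration = Σ(t·PV) / P = 2,427.2595 / 360.9627 = 6.72441 years.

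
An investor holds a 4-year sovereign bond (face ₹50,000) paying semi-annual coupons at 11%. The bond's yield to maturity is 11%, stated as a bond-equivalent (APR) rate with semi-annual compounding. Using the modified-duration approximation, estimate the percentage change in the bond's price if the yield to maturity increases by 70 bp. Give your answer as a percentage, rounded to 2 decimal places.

Periodic yield y = 0.055. Modified duration first:
  t   CF        PV=CF/(1+0.055)^t    t·PV
  1     2,750.00     2,606.6351     2,606.6351
  2     2,750.00     2,470.7441     4,941.4883
  3     2,750.00     2,341.9376     7,025.8127
  4     2,750.00     2,219.8460     8,879.3842
  5     2,750.00     2,104.1195    10,520.5974
  6     2,750.00     1,994.4260    11,966.5562
  7     2,750.00     1,890.4512    13,233.1586
  8    52,750.00    34,371.8404   274,974.7234
  Σ                 50,000.0000   334,148.3559
P = 50,000.0000; D_Mac = 6.68297 half-year periods = 3.34148 yrs; D_mod = 3.34148/(1+0.055) = 3.16728 yrs.
ΔP/P ≈ -D_mod · Δy = -3.16728 × (+0.007) = -0.022171 = -2.2171%.

-2.22%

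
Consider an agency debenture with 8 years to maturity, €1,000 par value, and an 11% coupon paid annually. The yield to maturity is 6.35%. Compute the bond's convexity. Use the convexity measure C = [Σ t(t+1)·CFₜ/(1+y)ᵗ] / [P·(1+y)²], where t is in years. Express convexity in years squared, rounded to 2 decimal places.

With y = 0.0635:
  t   CF        PV=CF/(1+0.0635)^t    t·PV        t(t+1)·PV
  1       110.00       103.4321       103.4321         206.8641
  2       110.00        97.2563       194.5126         583.5377
  3       110.00        91.4493       274.3478       1,097.3911
  4       110.00        85.9890       343.9558       1,719.7792
  5       110.00        80.8547       404.2734       2,425.6407
  6       110.00        76.0270       456.1619       3,193.1330
  7       110.00        71.4875       500.4126       4,003.3011
  8     1,110.00       678.3019     5,426.4151      48,837.7358
  Σ                  1,284.7976     7,703.5113      62,067.3828
P = 1,284.7976.
Convexity = Σ t(t+1)·PV / [P·(1+y)²] = 62,067.3828 / (1,284.7976 × 1.131032) = 42.71237.

42.71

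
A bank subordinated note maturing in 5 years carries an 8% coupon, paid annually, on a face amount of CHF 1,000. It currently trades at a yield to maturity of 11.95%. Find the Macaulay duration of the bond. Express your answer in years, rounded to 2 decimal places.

4.25 years

Periodic yield y = 0.1195. Discount each cash flow and weight by its year:
  t   CF        PV=CF/(1+0.1195)^t    t·PV
  1        80.00        71.4605        71.4605
  2        80.00        63.8325       127.6650
  3        80.00        57.0188       171.0563
  4        80.00        50.9323       203.7293
  5     1,080.00       614.1907     3,070.9537
  Σ                    857.4348     3,644.8648
Price P = Σ PV = 857.4348.
Macaulay duration = Σ(t·PV) / P = 3,644.8648 / 857.4348 = 4.25089 years.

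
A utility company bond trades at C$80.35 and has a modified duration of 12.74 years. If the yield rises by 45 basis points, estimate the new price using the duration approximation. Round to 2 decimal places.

Duration approximation: ΔP/P ≈ -D_mod · Δy = -12.74 × (+0.0045) = -0.057330.
New price ≈ 80.35 × (1 - 0.057330) = 75.7435345.

C$75.74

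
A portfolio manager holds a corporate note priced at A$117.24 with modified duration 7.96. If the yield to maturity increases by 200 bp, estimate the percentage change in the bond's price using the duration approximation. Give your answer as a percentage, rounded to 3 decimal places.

Duration approximation: ΔP/P ≈ -D_mod · Δy = -7.96 × (+0.02) = -0.159200.
As a percentage: -15.9200%.

-15.920%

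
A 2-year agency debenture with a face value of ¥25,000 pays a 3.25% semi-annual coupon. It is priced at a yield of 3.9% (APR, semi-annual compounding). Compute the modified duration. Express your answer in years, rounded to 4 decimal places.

1.9149 years

Periodic yield y = 0.0195. First find Macaulay duration:
  t   CF        PV=CF/(1+0.0195)^t    t·PV
  1       406.25       398.4796       398.4796
  2       406.25       390.8579       781.7158
  3       406.25       383.3820     1,150.1459
  4    25,406.25    23,517.5268    94,070.1070
  Σ                 24,690.2463    96,400.4484
P = 24,690.2463; Macaulay duration = 96,400.4484 / 24,690.2463 = 3.90439 half-year periods = 1.95220 years.
Modified duration = D_Mac / (1 + y) = 1.95220 / 1.0195 = 1.91486 years.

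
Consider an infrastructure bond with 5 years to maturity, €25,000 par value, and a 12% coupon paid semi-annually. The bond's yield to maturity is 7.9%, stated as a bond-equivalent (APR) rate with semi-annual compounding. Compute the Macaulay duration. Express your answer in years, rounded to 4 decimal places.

Periodic yield y = 0.0395. Discount each cash flow and weight by its period:
  t   CF        PV=CF/(1+0.0395)^t    t·PV
  1     1,500.00     1,443.0014     1,443.0014
  2     1,500.00     1,388.1688     2,776.3376
  3     1,500.00     1,335.4197     4,006.2591
  4     1,500.00     1,284.6750     5,138.7001
  5     1,500.00     1,235.8586     6,179.2931
  6     1,500.00     1,188.8972     7,133.3831
  7     1,500.00     1,143.7202     8,006.0416
  8     1,500.00     1,100.2600     8,802.0797
  9     1,500.00     1,058.4511     9,526.0603
  10   26,500.00    17,988.7480   179,887.4797
  Σ                 29,167.2001   232,898.6357
Price P = Σ PV = 29,167.2001.
Macaulay duration = Σ(t·PV) / P = 232,898.6357 / 29,167.2001 = 7.98495 half-year periods.
In years: 7.98495 / 2 = 3.99248 years.

3.9925 years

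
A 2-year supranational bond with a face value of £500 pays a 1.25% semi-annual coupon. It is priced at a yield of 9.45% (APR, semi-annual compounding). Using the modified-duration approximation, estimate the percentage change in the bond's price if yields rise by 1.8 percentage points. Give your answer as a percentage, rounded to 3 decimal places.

-3.403%

Periodic yield y = 0.04725. Modified duration first:
  t   CF        PV=CF/(1+0.04725)^t    t·PV
  1        3.125         2.9840         2.9840
  2        3.125         2.8494         5.6987
  3        3.125         2.7208         8.1624
  4      503.125       418.2871     1,673.1482
  Σ                    426.8412     1,689.9934
P = 426.8412; D_Mac = 3.95930 half-year periods = 1.97965 yrs; D_mod = 1.97965/(1+0.04725) = 1.89033 yrs.
ΔP/P ≈ -D_mod · Δy = -1.89033 × (+0.018) = -0.034026 = -3.4026%.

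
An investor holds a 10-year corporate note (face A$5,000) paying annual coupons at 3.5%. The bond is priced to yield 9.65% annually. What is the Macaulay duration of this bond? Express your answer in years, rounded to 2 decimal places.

8.14 years

Periodic yield y = 0.0965. Discount each cash flow and weight by its year:
  t   CF        PV=CF/(1+0.0965)^t    t·PV
  1       175.00       159.5987       159.5987
  2       175.00       145.5529       291.1057
  3       175.00       132.7432       398.2295
  4       175.00       121.0608       484.2432
  5       175.00       110.4066       552.0328
  6       175.00       100.6900       604.1398
  7       175.00        91.8285       642.7997
  8       175.00        83.7469       669.9755
  9       175.00        76.3766       687.3894
  10    5,175.00     2,059.7950    20,597.9497
  Σ                  3,081.7991    25,087.4641
Price P = Σ PV = 3,081.7991.
Macaulay duration = Σ(t·PV) / P = 25,087.4641 / 3,081.7991 = 8.14053 years.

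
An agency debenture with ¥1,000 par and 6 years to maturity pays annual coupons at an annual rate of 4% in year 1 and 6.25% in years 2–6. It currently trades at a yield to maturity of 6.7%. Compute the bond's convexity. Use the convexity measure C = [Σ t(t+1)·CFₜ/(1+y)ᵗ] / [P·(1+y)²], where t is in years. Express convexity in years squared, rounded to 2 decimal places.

With y = 0.067:
  t   CF        PV=CF/(1+0.067)^t    t·PV        t(t+1)·PV
  1        40.00        37.4883        37.4883          74.9766
  2        62.50        54.8973       109.7946         329.3839
  3        62.50        51.4502       154.3505         617.4020
  4        62.50        48.2195       192.8778         964.3892
  5        62.50        45.1916       225.9581       1,355.7486
  6     1,062.50       720.0165     4,320.0987      30,240.6911
  Σ                    957.2633     5,040.5681      33,582.5914
P = 957.2633.
Convexity = Σ t(t+1)·PV / [P·(1+y)²] = 33,582.5914 / (957.2633 × 1.138489) = 30.81442.

30.81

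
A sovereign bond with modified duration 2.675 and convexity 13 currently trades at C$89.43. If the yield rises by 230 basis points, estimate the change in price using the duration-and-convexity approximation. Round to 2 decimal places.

-C$5.19

Duration effect: -D_mod·Δy = -2.675 × (+0.023) = -0.061525
Convexity effect: ½·C·(Δy)² = 0.5 × 13 × (0.023)² = +0.0034385
ΔP/P ≈ -0.061525 + 0.0034385 = -0.0580865
ΔP ≈ 89.43 × (-0.0580865) = -5.194675695.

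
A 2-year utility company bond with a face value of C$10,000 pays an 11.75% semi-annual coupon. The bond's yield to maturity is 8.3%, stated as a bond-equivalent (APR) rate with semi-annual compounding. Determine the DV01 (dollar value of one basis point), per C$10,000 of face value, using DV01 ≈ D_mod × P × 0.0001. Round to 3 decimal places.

C$1.882

Periodic yield y = 0.0415.
  t   CF        PV=CF/(1+0.0415)^t    t·PV
  1       587.50       564.0903       564.0903
  2       587.50       541.6133     1,083.2266
  3       587.50       520.0320     1,560.0959
  4    10,587.50     8,998.2142    35,992.8567
  Σ                 10,623.9497    39,200.2695
P = 10,623.9497; D_Mac = 3.68980 half-year periods = 1.84490 yrs; D_mod = 1.77139 yrs.
DV01 ≈ 1.77139 × 10,623.9497 × 0.0001 = 1.881914.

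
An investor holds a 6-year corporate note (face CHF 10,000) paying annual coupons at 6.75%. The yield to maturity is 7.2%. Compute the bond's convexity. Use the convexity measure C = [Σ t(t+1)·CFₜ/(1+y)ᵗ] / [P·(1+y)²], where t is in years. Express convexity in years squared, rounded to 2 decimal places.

With y = 0.072:
  t   CF        PV=CF/(1+0.072)^t    t·PV        t(t+1)·PV
  1       675.00       629.6642       629.6642       1,259.3284
  2       675.00       587.3733     1,174.7466       3,524.2398
  3       675.00       547.9229     1,643.7686       6,575.0743
  4       675.00       511.1221     2,044.4883      10,222.4413
  5       675.00       476.7930     2,383.9649      14,303.7892
  6    10,675.00     7,033.9483    42,203.6898     295,425.8284
  Σ                  9,786.8237    50,080.3222     331,310.7013
P = 9,786.8237.
Convexity = Σ t(t+1)·PV / [P·(1+y)²] = 331,310.7013 / (9,786.8237 × 1.149184) = 29.45806.

29.46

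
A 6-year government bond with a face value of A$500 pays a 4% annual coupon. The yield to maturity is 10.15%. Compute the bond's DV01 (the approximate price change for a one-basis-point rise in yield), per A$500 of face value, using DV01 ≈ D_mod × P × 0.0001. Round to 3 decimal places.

Periodic yield y = 0.1015.
  t   CF        PV=CF/(1+0.1015)^t    t·PV
  1        20.00        18.1571        18.1571
  2        20.00        16.4839        32.9679
  3        20.00        14.9650        44.8950
  4        20.00        13.5860        54.3440
  5        20.00        12.3341        61.6705
  6       520.00       291.1363     1,746.8177
  Σ                    366.6624     1,958.8522
P = 366.6624; D_Mac = 5.34239 yrs; D_mod = 4.85010 yrs.
DV01 ≈ 4.85010 × 366.6624 × 0.0001 = 0.177835.

A$0.178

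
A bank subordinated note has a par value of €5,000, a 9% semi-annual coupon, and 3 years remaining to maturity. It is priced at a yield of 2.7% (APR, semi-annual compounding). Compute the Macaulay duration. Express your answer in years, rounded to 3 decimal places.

Periodic yield y = 0.0135. Discount each cash flow and weight by its period:
  t   CF        PV=CF/(1+0.0135)^t    t·PV
  1       225.00       222.0030       222.0030
  2       225.00       219.0458       438.0917
  3       225.00       216.1281       648.3843
  4       225.00       213.2492       852.9970
  5       225.00       210.4087     1,052.0436
  6     5,225.00     4,821.0738    28,926.4426
  Σ                  5,901.9087    32,139.9622
Price P = Σ PV = 5,901.9087.
Macaulay duration = Σ(t·PV) / P = 32,139.9622 / 5,901.9087 = 5.44569 half-year periods.
In years: 5.44569 / 2 = 2.72284 years.

2.723 years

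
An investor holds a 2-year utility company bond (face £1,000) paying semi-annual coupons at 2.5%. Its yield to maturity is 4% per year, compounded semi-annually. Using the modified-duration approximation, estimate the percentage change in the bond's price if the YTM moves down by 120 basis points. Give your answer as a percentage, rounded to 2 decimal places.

+2.31%

Periodic yield y = 0.02. Modified duration first:
  t   CF        PV=CF/(1+0.02)^t    t·PV
  1        12.50        12.2549        12.2549
  2        12.50        12.0146        24.0292
  3        12.50        11.7790        35.3371
  4     1,012.50       935.3935     3,741.5740
  Σ                    971.4420     3,813.1952
P = 971.4420; D_Mac = 3.92529 half-year periods = 1.96265 yrs; D_mod = 1.96265/(1+0.02) = 1.92416 yrs.
ΔP/P ≈ -D_mod · Δy = -1.92416 × (-0.012) = +0.023090 = +2.3090%.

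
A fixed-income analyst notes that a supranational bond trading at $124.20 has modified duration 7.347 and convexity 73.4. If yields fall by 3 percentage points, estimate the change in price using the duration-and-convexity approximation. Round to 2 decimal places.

Duration effect: -D_mod·Δy = -7.347 × (-0.03) = +0.220410
Convexity effect: ½·C·(Δy)² = 0.5 × 73.4 × (-0.03)² = +0.0330300
ΔP/P ≈ +0.220410 + 0.0330300 = +0.253440
ΔP ≈ 124.20 × (+0.253440) = +31.477248.

+$31.48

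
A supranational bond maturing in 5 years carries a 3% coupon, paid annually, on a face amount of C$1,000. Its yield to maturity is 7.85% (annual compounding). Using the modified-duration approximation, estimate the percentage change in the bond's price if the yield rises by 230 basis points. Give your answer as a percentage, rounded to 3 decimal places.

-9.978%

Periodic yield y = 0.0785. Modified duration first:
  t   CF        PV=CF/(1+0.0785)^t    t·PV
  1        30.00        27.8164        27.8164
  2        30.00        25.7918        51.5835
  3        30.00        23.9145        71.7434
  4        30.00        22.1738        88.6953
  5     1,030.00       705.8891     3,529.4455
  Σ                    805.5856     3,769.2842
P = 805.5856; D_Mac = 4.67894 yrs; D_mod = 4.67894/(1+0.0785) = 4.33837 yrs.
ΔP/P ≈ -D_mod · Δy = -4.33837 × (+0.023) = -0.099783 = -9.9783%.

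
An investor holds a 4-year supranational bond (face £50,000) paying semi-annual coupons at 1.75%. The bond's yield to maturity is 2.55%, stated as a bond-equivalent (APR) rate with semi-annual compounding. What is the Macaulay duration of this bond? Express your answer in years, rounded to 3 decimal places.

3.878 years

Periodic yield y = 0.01275. Discount each cash flow and weight by its period:
  t   CF        PV=CF/(1+0.01275)^t    t·PV
  1       437.50       431.9921       431.9921
  2       437.50       426.5535       853.1071
  3       437.50       421.1835     1,263.5504
  4       437.50       415.8810     1,663.5239
  5       437.50       410.6452     2,053.2262
  6       437.50       405.4754     2,432.8526
  7       437.50       400.3707     2,802.5949
  8    50,437.50    45,575.9298   364,607.4382
  Σ                 48,488.0312   376,108.2854
Price P = Σ PV = 48,488.0312.
Macaulay duration = Σ(t·PV) / P = 376,108.2854 / 48,488.0312 = 7.75672 half-year periods.
In years: 7.75672 / 2 = 3.87836 years.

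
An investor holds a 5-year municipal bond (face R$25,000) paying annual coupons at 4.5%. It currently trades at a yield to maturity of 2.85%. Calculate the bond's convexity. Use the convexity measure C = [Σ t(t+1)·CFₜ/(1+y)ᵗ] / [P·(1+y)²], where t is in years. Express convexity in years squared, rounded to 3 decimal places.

25.379

With y = 0.0285:
  t   CF        PV=CF/(1+0.0285)^t    t·PV        t(t+1)·PV
  1     1,125.00     1,093.8260     1,093.8260       2,187.6519
  2     1,125.00     1,063.5158     2,127.0315       6,381.0946
  3     1,125.00     1,034.0455     3,102.1364      12,408.5456
  4     1,125.00     1,005.3918     4,021.5672      20,107.8360
  5    26,125.00    22,700.4684   113,502.3421     681,014.0527
  Σ                 26,897.2474   123,846.9032     722,099.1808
P = 26,897.2474.
Convexity = Σ t(t+1)·PV / [P·(1+y)²] = 722,099.1808 / (26,897.2474 × 1.057812) = 25.37935.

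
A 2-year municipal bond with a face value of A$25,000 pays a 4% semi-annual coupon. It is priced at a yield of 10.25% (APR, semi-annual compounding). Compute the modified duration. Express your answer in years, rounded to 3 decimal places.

1.843 years

Periodic yield y = 0.05125. First find Macaulay duration:
  t   CF        PV=CF/(1+0.05125)^t    t·PV
  1       500.00       475.6243       475.6243
  2       500.00       452.4369       904.8737
  3       500.00       430.3799     1,291.1397
  4    25,500.00    20,879.3101    83,517.2405
  Σ                 22,237.7512    86,188.8782
P = 22,237.7512; Macaulay duration = 86,188.8782 / 22,237.7512 = 3.87579 half-year periods = 1.93790 years.
Modified duration = D_Mac / (1 + y) = 1.93790 / 1.05125 = 1.84342 years.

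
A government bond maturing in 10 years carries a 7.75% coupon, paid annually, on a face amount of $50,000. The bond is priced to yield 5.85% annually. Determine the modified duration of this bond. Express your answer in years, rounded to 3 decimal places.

Periodic yield y = 0.0585. First find Macaulay duration:
  t   CF        PV=CF/(1+0.0585)^t    t·PV
  1     3,875.00     3,660.8408     3,660.8408
  2     3,875.00     3,458.5175     6,917.0351
  3     3,875.00     3,267.3760     9,802.1281
  4     3,875.00     3,086.7983    12,347.1933
  5     3,875.00     2,916.2006    14,581.0030
  6     3,875.00     2,755.0313    16,530.1876
  7     3,875.00     2,602.7693    18,219.3849
  8     3,875.00     2,458.9223    19,671.3785
  9     3,875.00     2,323.0253    20,907.2280
  10   53,875.00    30,512.5609   305,125.6093
  Σ                 57,042.0424   427,761.9886
P = 57,042.0424; Macaulay duration = 427,761.9886 / 57,042.0424 = 7.49907 years.
Modified duration = D_Mac / (1 + y) = 7.49907 / 1.0585 = 7.08462 years.

7.085 years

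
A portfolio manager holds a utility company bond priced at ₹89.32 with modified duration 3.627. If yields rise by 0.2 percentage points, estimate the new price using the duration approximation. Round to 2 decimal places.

₹88.67

Duration approximation: ΔP/P ≈ -D_mod · Δy = -3.627 × (+0.002) = -0.007254.
New price ≈ 89.32 × (1 - 0.007254) = 88.67207272.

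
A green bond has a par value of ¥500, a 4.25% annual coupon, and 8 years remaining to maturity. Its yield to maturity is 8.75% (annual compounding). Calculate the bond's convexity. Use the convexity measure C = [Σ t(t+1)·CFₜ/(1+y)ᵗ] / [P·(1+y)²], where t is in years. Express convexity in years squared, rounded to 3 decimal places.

48.464

With y = 0.0875:
  t   CF        PV=CF/(1+0.0875)^t    t·PV        t(t+1)·PV
  1        21.25        19.5402        19.5402          39.0805
  2        21.25        17.9680        35.9361         107.8082
  3        21.25        16.5223        49.5670         198.2679
  4        21.25        15.1929        60.7718         303.8588
  5        21.25        13.9705        69.8526         419.1156
  6        21.25        12.8465        77.0787         539.5512
  7        21.25        11.8128        82.6898         661.5187
  8       521.25       266.4477     2,131.5814      19,184.2330
  Σ                    374.3010     2,527.0176      21,453.4338
P = 374.3010.
Convexity = Σ t(t+1)·PV / [P·(1+y)²] = 21,453.4338 / (374.3010 × 1.182656) = 48.46378.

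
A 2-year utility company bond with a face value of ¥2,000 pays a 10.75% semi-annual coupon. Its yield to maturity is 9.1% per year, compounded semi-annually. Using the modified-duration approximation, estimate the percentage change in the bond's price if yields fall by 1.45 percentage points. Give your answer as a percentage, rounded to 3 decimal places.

+2.572%

Periodic yield y = 0.0455. Modified duration first:
  t   CF        PV=CF/(1+0.0455)^t    t·PV
  1       107.50       102.8216       102.8216
  2       107.50        98.3468       196.6937
  3       107.50        94.0668       282.2004
  4     2,107.50     1,763.8897     7,055.5590
  Σ                  2,059.1250     7,637.2746
P = 2,059.1250; D_Mac = 3.70899 half-year periods = 1.85450 yrs; D_mod = 1.85450/(1+0.0455) = 1.77379 yrs.
ΔP/P ≈ -D_mod · Δy = -1.77379 × (-0.0145) = +0.025720 = +2.5720%.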